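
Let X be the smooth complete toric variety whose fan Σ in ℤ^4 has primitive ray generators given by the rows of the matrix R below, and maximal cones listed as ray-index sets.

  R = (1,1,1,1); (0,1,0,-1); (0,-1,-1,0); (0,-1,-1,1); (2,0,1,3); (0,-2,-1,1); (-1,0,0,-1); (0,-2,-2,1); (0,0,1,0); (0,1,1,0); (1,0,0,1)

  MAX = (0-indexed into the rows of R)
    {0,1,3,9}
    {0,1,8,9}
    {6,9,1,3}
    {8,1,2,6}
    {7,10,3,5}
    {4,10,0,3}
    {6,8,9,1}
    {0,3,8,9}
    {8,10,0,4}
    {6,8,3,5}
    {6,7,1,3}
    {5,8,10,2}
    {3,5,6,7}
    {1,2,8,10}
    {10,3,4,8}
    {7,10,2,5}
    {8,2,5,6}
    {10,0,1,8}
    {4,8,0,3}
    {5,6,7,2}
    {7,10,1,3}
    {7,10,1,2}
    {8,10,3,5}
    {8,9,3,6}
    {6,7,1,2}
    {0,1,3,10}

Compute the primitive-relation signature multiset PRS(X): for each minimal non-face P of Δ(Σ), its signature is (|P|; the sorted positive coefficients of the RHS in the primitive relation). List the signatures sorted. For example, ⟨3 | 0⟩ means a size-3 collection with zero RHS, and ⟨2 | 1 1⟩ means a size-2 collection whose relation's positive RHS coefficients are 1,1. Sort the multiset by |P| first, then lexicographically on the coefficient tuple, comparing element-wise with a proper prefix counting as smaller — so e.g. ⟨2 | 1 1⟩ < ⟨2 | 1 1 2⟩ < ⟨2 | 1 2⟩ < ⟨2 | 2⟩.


20 collections generate NE(X_Σ); each relation:

  {2,9}:  v_{2} + v_{9} = 0  ⟹  sig = ⟨2 | 0⟩
  {6,10}:  v_{6} + v_{10} = 0  ⟹  sig = ⟨2 | 0⟩
  {0,2}:  v_{0} + v_{2} = v_{10}  ⟹  sig = ⟨2 | 1⟩
  {0,6}:  v_{0} + v_{6} = v_{9}  ⟹  sig = ⟨2 | 1⟩
  {1,5}:  v_{1} + v_{5} = v_{2}  ⟹  sig = ⟨2 | 1⟩
  {2,3}:  v_{2} + v_{3} = v_{7}  ⟹  sig = ⟨2 | 1⟩
  {7,8}:  v_{7} + v_{8} = v_{5}  ⟹  sig = ⟨2 | 1⟩
  {7,9}:  v_{7} + v_{9} = v_{3}  ⟹  sig = ⟨2 | 1⟩
  {9,10}:  v_{9} + v_{10} = v_{0}  ⟹  sig = ⟨2 | 1⟩
  {0,7}:  v_{0} + v_{7} = v_{3} + v_{10}  ⟹  sig = ⟨2 | 1 1⟩
  {1,4}:  v_{1} + v_{4} = v_{0} + v_{10}  ⟹  sig = ⟨2 | 1 1⟩
  {5,9}:  v_{5} + v_{9} = v_{3} + v_{8}  ⟹  sig = ⟨2 | 1 1⟩
  {0,5}:  v_{0} + v_{5} = v_{3} + v_{8} + v_{10}  ⟹  sig = ⟨2 | 1 1 1⟩
  {4,6}:  v_{4} + v_{6} = v_{0} + v_{3} + v_{8}  ⟹  sig = ⟨2 | 1 1 1⟩
  {2,4}:  v_{2} + v_{4} = v_{3} + v_{8} + 2·v_{10}  ⟹  sig = ⟨2 | 1 1 2⟩
  {4,9}:  v_{4} + v_{9} = 2·v_{0} + v_{3} + v_{8}  ⟹  sig = ⟨2 | 1 1 2⟩
  {4,7}:  v_{4} + v_{7} = 2·v_{3} + v_{8} + 2·v_{10}  ⟹  sig = ⟨2 | 1 2 2⟩
  {4,5}:  v_{4} + v_{5} = 2·v_{3} + 2·v_{8} + 2·v_{10}  ⟹  sig = ⟨2 | 2 2 2⟩
  {1,3,8}:  v_{1} + v_{3} + v_{8} = 0  ⟹  sig = ⟨3 | 0⟩
  {0,3,8,10}:  v_{0} + v_{3} + v_{8} + v_{10} = v_{4}  ⟹  sig = ⟨4 | 1⟩

so the primitive-relation signature multiset is
    ⟨2 | 0⟩
    ⟨2 | 0⟩
    ⟨2 | 1⟩
    ⟨2 | 1⟩
    ⟨2 | 1⟩
    ⟨2 | 1⟩
    ⟨2 | 1⟩
    ⟨2 | 1⟩
    ⟨2 | 1⟩
    ⟨2 | 1 1⟩
    ⟨2 | 1 1⟩
    ⟨2 | 1 1⟩
    ⟨2 | 1 1 1⟩
    ⟨2 | 1 1 1⟩
    ⟨2 | 1 1 2⟩
    ⟨2 | 1 1 2⟩
    ⟨2 | 1 2 2⟩
    ⟨2 | 2 2 2⟩
    ⟨3 | 0⟩
    ⟨4 | 1⟩


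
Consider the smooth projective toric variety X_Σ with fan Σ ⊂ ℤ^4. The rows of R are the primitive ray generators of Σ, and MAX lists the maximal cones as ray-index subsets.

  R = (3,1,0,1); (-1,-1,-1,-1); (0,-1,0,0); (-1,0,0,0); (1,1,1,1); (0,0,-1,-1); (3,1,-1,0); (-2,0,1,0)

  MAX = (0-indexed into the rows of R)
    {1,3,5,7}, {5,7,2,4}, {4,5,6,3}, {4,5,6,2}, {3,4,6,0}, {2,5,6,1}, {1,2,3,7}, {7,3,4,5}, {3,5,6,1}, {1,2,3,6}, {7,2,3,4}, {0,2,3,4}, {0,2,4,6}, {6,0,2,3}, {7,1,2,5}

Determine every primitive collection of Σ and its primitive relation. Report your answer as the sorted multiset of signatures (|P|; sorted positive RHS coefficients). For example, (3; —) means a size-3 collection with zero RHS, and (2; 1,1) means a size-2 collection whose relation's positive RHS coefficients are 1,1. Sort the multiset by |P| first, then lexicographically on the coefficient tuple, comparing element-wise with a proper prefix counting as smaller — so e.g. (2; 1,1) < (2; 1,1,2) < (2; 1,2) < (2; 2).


Δ(Σ) — 8 vertices, 7 min non-faces:

  {1,4}:  v_{1} + v_{4} = 0 ; sig = (2; —)
  {0,5}:  v_{0} + v_{5} = v_{6} ; sig = (2; 1)
  {0,7}:  v_{0} + v_{7} = v_{4} ; sig = (2; 1)
  {6,7}:  v_{6} + v_{7} = v_{4} + v_{5} ; sig = (2; 1,1)
  {0,1}:  v_{0} + v_{1} = v_{2} + v_{3} + v_{6} ; sig = (2; 1,1,1)
  {2,3,5}:  v_{2} + v_{3} + v_{5} = v_{1} ; sig = (3; 1)
  {2,3,4,6}:  v_{2} + v_{3} + v_{4} + v_{6} = v_{0} ; sig = (4; 1)

Sorted signature multiset PRS(X):
    (2; —)
    (2; 1)
    (2; 1)
    (2; 1,1)
    (2; 1,1,1)
    (3; 1)
    (4; 1)


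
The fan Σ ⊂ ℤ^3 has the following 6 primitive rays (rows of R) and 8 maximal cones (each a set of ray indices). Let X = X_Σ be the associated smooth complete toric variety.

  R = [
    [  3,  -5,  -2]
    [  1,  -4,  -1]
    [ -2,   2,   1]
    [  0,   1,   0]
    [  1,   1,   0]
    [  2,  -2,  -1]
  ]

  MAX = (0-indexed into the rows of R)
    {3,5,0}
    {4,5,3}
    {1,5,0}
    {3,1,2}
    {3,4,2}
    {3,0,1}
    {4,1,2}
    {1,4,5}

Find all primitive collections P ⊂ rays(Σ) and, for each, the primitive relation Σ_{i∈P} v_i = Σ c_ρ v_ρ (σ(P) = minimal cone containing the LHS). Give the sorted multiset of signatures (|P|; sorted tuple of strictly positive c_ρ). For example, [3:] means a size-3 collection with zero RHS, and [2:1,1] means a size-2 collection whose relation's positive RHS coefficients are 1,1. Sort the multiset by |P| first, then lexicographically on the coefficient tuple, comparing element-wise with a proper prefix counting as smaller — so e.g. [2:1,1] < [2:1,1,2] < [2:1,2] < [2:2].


Primitive collections (5):

  P = {2,5}:  v_{2} + v_{5} = 0  ⟹  sig = [2:]
  P = {0,2}:  v_{0} + v_{2} = v_{1} + v_{3}  ⟹  sig = [2:1,1]
  P = {0,4}:  v_{0} + v_{4} = 2·v_{5}  ⟹  sig = [2:2]
  P = {1,3,4}:  v_{1} + v_{3} + v_{4} = v_{5}  ⟹  sig = [3:1]
  P = {1,3,5}:  v_{1} + v_{3} + v_{5} = v_{0}  ⟹  sig = [3:1]

so the primitive-relation signature multiset is
    |P|=2: 3 collections, coeffs (), (1,1), (2)
    |P|=3: 2 collections, coeffs (1), (1)


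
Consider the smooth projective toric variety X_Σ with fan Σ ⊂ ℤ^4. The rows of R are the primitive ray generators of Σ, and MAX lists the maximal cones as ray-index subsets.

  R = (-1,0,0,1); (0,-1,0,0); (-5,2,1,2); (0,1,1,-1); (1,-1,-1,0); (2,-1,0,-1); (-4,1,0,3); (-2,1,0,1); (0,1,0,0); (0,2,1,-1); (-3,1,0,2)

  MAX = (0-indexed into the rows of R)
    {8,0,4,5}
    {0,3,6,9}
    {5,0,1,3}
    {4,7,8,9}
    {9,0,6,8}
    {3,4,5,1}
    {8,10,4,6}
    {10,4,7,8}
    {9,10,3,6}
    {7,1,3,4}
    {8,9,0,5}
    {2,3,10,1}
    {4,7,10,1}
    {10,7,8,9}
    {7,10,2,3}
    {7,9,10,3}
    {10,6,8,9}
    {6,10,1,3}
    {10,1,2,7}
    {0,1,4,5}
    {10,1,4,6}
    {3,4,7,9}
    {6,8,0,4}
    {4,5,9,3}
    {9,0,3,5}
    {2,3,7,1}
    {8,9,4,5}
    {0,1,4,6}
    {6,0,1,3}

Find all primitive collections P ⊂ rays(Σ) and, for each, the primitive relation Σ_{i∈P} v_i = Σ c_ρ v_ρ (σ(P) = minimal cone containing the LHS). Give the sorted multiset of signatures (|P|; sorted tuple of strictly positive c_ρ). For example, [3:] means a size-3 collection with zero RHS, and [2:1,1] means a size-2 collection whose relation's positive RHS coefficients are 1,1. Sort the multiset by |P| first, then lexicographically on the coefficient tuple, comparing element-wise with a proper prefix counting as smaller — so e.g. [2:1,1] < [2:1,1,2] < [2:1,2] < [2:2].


|primitive collections| = 22. Relations:

  • {1,8}:  v_{1} + v_{8} = 0  →  sig = [2:]
  • {5,7}:  v_{5} + v_{7} = 0  →  sig = [2:]
  • {0,7}:  v_{0} + v_{7} = v_{10}  →  sig = [2:1]
  • {0,10}:  v_{0} + v_{10} = v_{6}  →  sig = [2:1]
  • {1,9}:  v_{1} + v_{9} = v_{3}  →  sig = [2:1]
  • {3,8}:  v_{3} + v_{8} = v_{9}  →  sig = [2:1]
  • {5,10}:  v_{5} + v_{10} = v_{0}  →  sig = [2:1]
  • {2,5}:  v_{2} + v_{5} = v_{1} + v_{3} + v_{10}  →  sig = [2:1,1,1]
  • {2,8}:  v_{2} + v_{8} = v_{3} + v_{7} + v_{10}  →  sig = [2:1,1,1]
  • {0,2}:  v_{0} + v_{2} = v_{1} + v_{3} + 2·v_{10}  →  sig = [2:1,1,2]
  • {2,9}:  v_{2} + v_{9} = 2·v_{3} + v_{7} + v_{10}  →  sig = [2:1,1,2]
  • {2,6}:  v_{2} + v_{6} = v_{1} + v_{3} + 3·v_{10}  →  sig = [2:1,1,3]
  • {2,4}:  v_{2} + v_{4} = v_{1} + 2·v_{7}  →  sig = [2:1,2]
  • {5,6}:  v_{5} + v_{6} = 2·v_{0}  →  sig = [2:2]
  • {6,7}:  v_{6} + v_{7} = 2·v_{10}  →  sig = [2:2]
  • {0,3,4}:  v_{0} + v_{3} + v_{4} = 0  →  sig = [3:]
  • {0,4,9}:  v_{0} + v_{4} + v_{9} = v_{8}  →  sig = [3:1]
  • {3,4,6}:  v_{3} + v_{4} + v_{6} = v_{10}  →  sig = [3:1]
  • {3,4,10}:  v_{3} + v_{4} + v_{10} = v_{7}  →  sig = [3:1]
  • {4,6,9}:  v_{4} + v_{6} + v_{9} = v_{8} + v_{10}  →  sig = [3:1,1]
  • {4,9,10}:  v_{4} + v_{9} + v_{10} = v_{7} + v_{8}  →  sig = [3:1,1]
  • {1,3,7,10}:  v_{1} + v_{3} + v_{7} + v_{10} = v_{2}  →  sig = [4:1]

Signatures (|P|; sorted positive RHS coefficients), sorted:
[[2:], [2:], [2:1], [2:1], [2:1], [2:1], [2:1], [2:1,1,1], [2:1,1,1], [2:1,1,2], [2:1,1,2], [2:1,1,3], [2:1,2], [2:2], [2:2], [3:], [3:1], [3:1], [3:1], [3:1,1], [3:1,1], [4:1]]


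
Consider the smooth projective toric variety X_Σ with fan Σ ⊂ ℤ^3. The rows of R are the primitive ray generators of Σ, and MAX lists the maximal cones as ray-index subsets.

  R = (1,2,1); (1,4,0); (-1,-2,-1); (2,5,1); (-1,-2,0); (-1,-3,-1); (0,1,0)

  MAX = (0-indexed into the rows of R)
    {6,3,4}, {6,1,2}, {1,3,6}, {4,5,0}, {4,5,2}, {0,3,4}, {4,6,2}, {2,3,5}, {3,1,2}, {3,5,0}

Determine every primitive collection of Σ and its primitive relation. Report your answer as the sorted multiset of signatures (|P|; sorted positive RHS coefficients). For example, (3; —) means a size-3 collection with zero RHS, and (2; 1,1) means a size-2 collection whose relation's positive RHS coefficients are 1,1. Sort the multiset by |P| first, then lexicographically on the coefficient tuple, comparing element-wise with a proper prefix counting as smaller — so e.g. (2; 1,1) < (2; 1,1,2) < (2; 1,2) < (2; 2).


|primitive collections| = 9. Relations:

  P={0,2}:  v_{0} + v_{2} = 0  so sig = (2; —)
  P={5,6}:  v_{5} + v_{6} = v_{2}  so sig = (2; 1)
  P={0,1}:  v_{0} + v_{1} = v_{3} + v_{6}  so sig = (2; 1,1)
  P={0,6}:  v_{0} + v_{6} = v_{3} + v_{4}  so sig = (2; 1,1)
  P={1,5}:  v_{1} + v_{5} = 2·v_{2} + v_{3}  so sig = (2; 1,2)
  P={1,4}:  v_{1} + v_{4} = 2·v_{6}  so sig = (2; 2)
  P={3,4,5}:  v_{3} + v_{4} + v_{5} = 0  so sig = (3; —)
  P={2,3,4}:  v_{2} + v_{3} + v_{4} = v_{6}  so sig = (3; 1)
  P={2,3,6}:  v_{2} + v_{3} + v_{6} = v_{1}  so sig = (3; 1)

Sorted signature multiset PRS(X):
    (2; —)
    (2; 1)
    (2; 1,1)
    (2; 1,1)
    (2; 1,2)
    (2; 2)
    (3; —)
    (3; 1)
    (3; 1)


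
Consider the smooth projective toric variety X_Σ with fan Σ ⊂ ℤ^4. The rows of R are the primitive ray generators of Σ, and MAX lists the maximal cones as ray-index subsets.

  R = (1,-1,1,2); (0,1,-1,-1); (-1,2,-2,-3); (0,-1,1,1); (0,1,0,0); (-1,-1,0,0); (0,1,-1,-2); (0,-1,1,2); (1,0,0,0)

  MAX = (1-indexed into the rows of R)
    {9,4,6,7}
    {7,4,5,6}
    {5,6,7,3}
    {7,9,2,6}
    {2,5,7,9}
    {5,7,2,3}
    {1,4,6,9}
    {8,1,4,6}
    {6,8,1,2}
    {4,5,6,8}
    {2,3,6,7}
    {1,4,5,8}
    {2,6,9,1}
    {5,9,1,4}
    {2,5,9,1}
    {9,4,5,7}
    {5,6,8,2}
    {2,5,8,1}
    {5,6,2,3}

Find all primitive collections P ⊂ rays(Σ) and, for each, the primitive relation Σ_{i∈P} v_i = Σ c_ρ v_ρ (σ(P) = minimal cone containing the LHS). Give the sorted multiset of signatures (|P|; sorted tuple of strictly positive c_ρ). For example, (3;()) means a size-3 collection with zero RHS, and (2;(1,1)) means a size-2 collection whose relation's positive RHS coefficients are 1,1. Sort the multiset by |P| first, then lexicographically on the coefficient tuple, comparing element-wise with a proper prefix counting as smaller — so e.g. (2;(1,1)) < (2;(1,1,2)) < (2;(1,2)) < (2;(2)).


Σ has 11 primitive collections:

  P={2,4}:  v_{2} + v_{4} = 0  ⇒ sig = (2;())
  P={7,8}:  v_{7} + v_{8} = 0  ⇒ sig = (2;())
  P={1,3}:  v_{1} + v_{3} = v_{2}  ⇒ sig = (2;(1))
  P={1,7}:  v_{1} + v_{7} = v_{9}  ⇒ sig = (2;(1))
  P={8,9}:  v_{8} + v_{9} = v_{1}  ⇒ sig = (2;(1))
  P={3,9}:  v_{3} + v_{9} = v_{2} + v_{7}  ⇒ sig = (2;(1,1))
  P={3,4}:  v_{3} + v_{4} = v_{5} + v_{6} + v_{7}  ⇒ sig = (2;(1,1,1))
  P={3,8}:  v_{3} + v_{8} = v_{2} + v_{5} + v_{6}  ⇒ sig = (2;(1,1,1))
  P={5,6,9}:  v_{5} + v_{6} + v_{9} = 0  ⇒ sig = (3;())
  P={1,5,6}:  v_{1} + v_{5} + v_{6} = v_{8}  ⇒ sig = (3;(1))
  P={2,5,6,7}:  v_{2} + v_{5} + v_{6} + v_{7} = v_{3}  ⇒ sig = (4;(1))

Hence PRS(X_Σ) =
    |P|=2: 8 collections, coeffs (), (), (1), (1), (1), (1,1), (1,1,1), (1,1,1)
    |P|=3: 2 collections, coeffs (), (1)
    |P|=4: 1 collection, coeffs (1)


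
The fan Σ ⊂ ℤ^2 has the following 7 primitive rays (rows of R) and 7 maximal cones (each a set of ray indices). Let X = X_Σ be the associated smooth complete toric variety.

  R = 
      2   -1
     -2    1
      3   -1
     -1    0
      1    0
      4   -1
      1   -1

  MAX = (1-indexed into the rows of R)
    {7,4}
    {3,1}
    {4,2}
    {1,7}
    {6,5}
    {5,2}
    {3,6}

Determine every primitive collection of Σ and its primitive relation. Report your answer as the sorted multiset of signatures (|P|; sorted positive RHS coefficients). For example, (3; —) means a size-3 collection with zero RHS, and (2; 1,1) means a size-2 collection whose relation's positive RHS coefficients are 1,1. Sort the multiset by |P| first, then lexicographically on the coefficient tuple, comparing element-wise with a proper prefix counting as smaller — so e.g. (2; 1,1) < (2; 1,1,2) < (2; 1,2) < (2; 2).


Σ has 14 primitive collections:

  P={1,2}:  v_{1} + v_{2} = 0  →  sig = (2; —)
  P={4,5}:  v_{4} + v_{5} = 0  →  sig = (2; —)
  P={1,4}:  v_{1} + v_{4} = v_{7}  →  sig = (2; 1)
  P={1,5}:  v_{1} + v_{5} = v_{3}  →  sig = (2; 1)
  P={2,3}:  v_{2} + v_{3} = v_{5}  →  sig = (2; 1)
  P={2,7}:  v_{2} + v_{7} = v_{4}  →  sig = (2; 1)
  P={3,4}:  v_{3} + v_{4} = v_{1}  →  sig = (2; 1)
  P={3,5}:  v_{3} + v_{5} = v_{6}  →  sig = (2; 1)
  P={4,6}:  v_{4} + v_{6} = v_{3}  →  sig = (2; 1)
  P={5,7}:  v_{5} + v_{7} = v_{1}  →  sig = (2; 1)
  P={6,7}:  v_{6} + v_{7} = v_{1} + v_{3}  →  sig = (2; 1,1)
  P={1,6}:  v_{1} + v_{6} = 2·v_{3}  →  sig = (2; 2)
  P={2,6}:  v_{2} + v_{6} = 2·v_{5}  →  sig = (2; 2)
  P={3,7}:  v_{3} + v_{7} = 2·v_{1}  →  sig = (2; 2)

Signatures (|P|; sorted positive RHS coefficients), sorted:
[(2; —), (2; —), (2; 1), (2; 1), (2; 1), (2; 1), (2; 1), (2; 1), (2; 1), (2; 1), (2; 1,1), (2; 2), (2; 2), (2; 2)]


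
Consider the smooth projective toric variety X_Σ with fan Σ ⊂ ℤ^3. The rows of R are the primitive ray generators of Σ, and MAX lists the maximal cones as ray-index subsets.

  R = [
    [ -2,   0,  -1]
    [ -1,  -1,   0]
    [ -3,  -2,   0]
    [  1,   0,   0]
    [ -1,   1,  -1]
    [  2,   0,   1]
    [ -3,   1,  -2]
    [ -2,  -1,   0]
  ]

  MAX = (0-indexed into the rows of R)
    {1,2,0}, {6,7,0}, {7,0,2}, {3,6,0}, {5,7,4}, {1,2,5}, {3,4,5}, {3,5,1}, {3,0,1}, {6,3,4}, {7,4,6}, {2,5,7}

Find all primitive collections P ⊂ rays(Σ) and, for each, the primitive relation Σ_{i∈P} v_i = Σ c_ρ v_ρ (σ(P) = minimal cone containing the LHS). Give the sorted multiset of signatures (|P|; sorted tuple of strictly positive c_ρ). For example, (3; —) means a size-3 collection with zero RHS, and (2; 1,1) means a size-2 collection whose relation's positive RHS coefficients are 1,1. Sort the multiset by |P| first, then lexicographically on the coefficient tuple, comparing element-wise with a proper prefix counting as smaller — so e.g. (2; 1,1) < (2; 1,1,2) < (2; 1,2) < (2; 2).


Σ has 10 primitive collections:

  • {0,5}:  v_{0} + v_{5} = 0  so sig = (2; —)
  • {0,4}:  v_{0} + v_{4} = v_{6}  so sig = (2; 1)
  • {1,4}:  v_{1} + v_{4} = v_{0}  so sig = (2; 1)
  • {1,7}:  v_{1} + v_{7} = v_{2}  so sig = (2; 1)
  • {3,7}:  v_{3} + v_{7} = v_{1}  so sig = (2; 1)
  • {5,6}:  v_{5} + v_{6} = v_{4}  so sig = (2; 1)
  • {2,4}:  v_{2} + v_{4} = v_{0} + v_{7}  so sig = (2; 1,1)
  • {2,6}:  v_{2} + v_{6} = 2·v_{0} + v_{7}  so sig = (2; 1,2)
  • {1,6}:  v_{1} + v_{6} = 2·v_{0}  so sig = (2; 2)
  • {2,3}:  v_{2} + v_{3} = 2·v_{1}  so sig = (2; 2)

Sorted signature multiset PRS(X):
{ (2; —),  (2; 1) ×5,  (2; 1,1),  (2; 1,2),  (2; 2) ×2 }


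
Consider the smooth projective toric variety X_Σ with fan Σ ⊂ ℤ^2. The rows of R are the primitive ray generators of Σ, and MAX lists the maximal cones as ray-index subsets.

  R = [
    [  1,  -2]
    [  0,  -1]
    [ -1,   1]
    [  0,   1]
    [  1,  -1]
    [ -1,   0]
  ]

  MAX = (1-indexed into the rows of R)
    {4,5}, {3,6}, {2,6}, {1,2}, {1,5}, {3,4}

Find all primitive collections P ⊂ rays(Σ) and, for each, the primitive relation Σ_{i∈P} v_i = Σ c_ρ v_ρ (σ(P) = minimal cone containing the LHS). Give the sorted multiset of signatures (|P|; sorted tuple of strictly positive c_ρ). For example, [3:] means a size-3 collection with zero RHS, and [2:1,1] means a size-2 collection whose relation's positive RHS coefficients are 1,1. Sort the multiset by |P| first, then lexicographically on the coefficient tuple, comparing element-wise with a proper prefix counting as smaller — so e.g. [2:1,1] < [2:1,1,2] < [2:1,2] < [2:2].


Δ(Σ) — 6 vertices, 9 min non-faces:

  • {2,4}:  v_{2} + v_{4} = 0 — sig = [2:]
  • {3,5}:  v_{3} + v_{5} = 0 — sig = [2:]
  • {1,3}:  v_{1} + v_{3} = v_{2} — sig = [2:1]
  • {1,4}:  v_{1} + v_{4} = v_{5} — sig = [2:1]
  • {2,3}:  v_{2} + v_{3} = v_{6} — sig = [2:1]
  • {2,5}:  v_{2} + v_{5} = v_{1} — sig = [2:1]
  • {4,6}:  v_{4} + v_{6} = v_{3} — sig = [2:1]
  • {5,6}:  v_{5} + v_{6} = v_{2} — sig = [2:1]
  • {1,6}:  v_{1} + v_{6} = 2·v_{2} — sig = [2:2]

so the primitive-relation signature multiset is
{ [2:] ×2,  [2:1] ×6,  [2:2] }


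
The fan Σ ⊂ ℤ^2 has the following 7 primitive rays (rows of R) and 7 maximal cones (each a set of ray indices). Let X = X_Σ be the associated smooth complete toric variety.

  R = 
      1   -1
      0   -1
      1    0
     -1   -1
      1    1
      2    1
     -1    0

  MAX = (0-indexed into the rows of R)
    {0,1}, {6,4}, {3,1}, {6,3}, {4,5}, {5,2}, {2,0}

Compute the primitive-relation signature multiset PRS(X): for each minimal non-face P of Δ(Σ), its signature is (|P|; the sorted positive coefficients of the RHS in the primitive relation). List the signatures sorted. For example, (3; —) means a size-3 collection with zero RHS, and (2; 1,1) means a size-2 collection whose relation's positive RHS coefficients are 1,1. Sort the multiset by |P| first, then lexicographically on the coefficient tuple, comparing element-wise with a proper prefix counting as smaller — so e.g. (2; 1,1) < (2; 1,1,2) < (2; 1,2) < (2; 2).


14 minimal non-faces of Δ(Σ) (on 7 rays):

  • {2,6}:  v_{2} + v_{6} = 0 ; sig = (2; —)
  • {3,4}:  v_{3} + v_{4} = 0 ; sig = (2; —)
  • {0,6}:  v_{0} + v_{6} = v_{1} ; sig = (2; 1)
  • {1,2}:  v_{1} + v_{2} = v_{0} ; sig = (2; 1)
  • {1,4}:  v_{1} + v_{4} = v_{2} ; sig = (2; 1)
  • {1,6}:  v_{1} + v_{6} = v_{3} ; sig = (2; 1)
  • {2,3}:  v_{2} + v_{3} = v_{1} ; sig = (2; 1)
  • {2,4}:  v_{2} + v_{4} = v_{5} ; sig = (2; 1)
  • {3,5}:  v_{3} + v_{5} = v_{2} ; sig = (2; 1)
  • {5,6}:  v_{5} + v_{6} = v_{4} ; sig = (2; 1)
  • {0,3}:  v_{0} + v_{3} = 2·v_{1} ; sig = (2; 2)
  • {0,4}:  v_{0} + v_{4} = 2·v_{2} ; sig = (2; 2)
  • {1,5}:  v_{1} + v_{5} = 2·v_{2} ; sig = (2; 2)
  • {0,5}:  v_{0} + v_{5} = 3·v_{2} ; sig = (2; 3)

Sorted signature multiset PRS(X):
[(2; —), (2; —), (2; 1), (2; 1), (2; 1), (2; 1), (2; 1), (2; 1), (2; 1), (2; 1), (2; 2), (2; 2), (2; 2), (2; 3)]


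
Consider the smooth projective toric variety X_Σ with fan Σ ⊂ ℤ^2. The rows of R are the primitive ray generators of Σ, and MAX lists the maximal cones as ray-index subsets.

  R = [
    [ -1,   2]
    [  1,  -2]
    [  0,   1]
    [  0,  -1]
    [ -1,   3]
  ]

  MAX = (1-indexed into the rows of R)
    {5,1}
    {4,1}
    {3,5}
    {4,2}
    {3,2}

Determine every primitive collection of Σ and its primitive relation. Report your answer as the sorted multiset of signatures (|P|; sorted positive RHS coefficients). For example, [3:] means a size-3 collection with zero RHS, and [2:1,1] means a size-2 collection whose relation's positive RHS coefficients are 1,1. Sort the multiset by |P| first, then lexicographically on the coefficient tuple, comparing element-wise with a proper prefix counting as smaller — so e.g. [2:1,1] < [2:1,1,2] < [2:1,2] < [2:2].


Δ(Σ) — 5 vertices, 5 min non-faces:

  P={1,2}:  v_{1} + v_{2} = 0  ⇒ sig = [2:]
  P={3,4}:  v_{3} + v_{4} = 0  ⇒ sig = [2:]
  P={1,3}:  v_{1} + v_{3} = v_{5}  ⇒ sig = [2:1]
  P={2,5}:  v_{2} + v_{5} = v_{3}  ⇒ sig = [2:1]
  P={4,5}:  v_{4} + v_{5} = v_{1}  ⇒ sig = [2:1]

so the primitive-relation signature multiset is
    |P|=2: 5 collections, coeffs (), (), (1), (1), (1)


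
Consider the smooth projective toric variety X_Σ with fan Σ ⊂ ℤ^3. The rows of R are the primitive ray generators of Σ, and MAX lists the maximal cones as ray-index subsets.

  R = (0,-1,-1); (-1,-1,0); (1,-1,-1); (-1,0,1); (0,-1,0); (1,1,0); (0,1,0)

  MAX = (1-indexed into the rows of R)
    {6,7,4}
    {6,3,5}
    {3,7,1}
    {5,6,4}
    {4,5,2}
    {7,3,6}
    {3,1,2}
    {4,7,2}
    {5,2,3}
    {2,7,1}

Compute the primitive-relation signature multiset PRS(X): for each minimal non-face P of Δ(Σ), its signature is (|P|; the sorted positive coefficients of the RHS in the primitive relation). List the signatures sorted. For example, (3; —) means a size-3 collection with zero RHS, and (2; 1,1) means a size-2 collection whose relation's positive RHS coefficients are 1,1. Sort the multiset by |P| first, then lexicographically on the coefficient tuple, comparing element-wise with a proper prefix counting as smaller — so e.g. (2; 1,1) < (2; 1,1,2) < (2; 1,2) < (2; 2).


|primitive collections| = 7. Relations:

  {2,6}:  v_{2} + v_{6} = 0  ⟹  sig = (2; —)
  {5,7}:  v_{5} + v_{7} = 0  ⟹  sig = (2; —)
  {1,4}:  v_{1} + v_{4} = v_{2}  ⟹  sig = (2; 1)
  {3,4}:  v_{3} + v_{4} = v_{5}  ⟹  sig = (2; 1)
  {1,5}:  v_{1} + v_{5} = v_{2} + v_{3}  ⟹  sig = (2; 1,1)
  {1,6}:  v_{1} + v_{6} = v_{3} + v_{7}  ⟹  sig = (2; 1,1)
  {2,3,7}:  v_{2} + v_{3} + v_{7} = v_{1}  ⟹  sig = (3; 1)

Hence PRS(X_Σ) =
    (2; —)
    (2; —)
    (2; 1)
    (2; 1)
    (2; 1,1)
    (2; 1,1)
    (3; 1)


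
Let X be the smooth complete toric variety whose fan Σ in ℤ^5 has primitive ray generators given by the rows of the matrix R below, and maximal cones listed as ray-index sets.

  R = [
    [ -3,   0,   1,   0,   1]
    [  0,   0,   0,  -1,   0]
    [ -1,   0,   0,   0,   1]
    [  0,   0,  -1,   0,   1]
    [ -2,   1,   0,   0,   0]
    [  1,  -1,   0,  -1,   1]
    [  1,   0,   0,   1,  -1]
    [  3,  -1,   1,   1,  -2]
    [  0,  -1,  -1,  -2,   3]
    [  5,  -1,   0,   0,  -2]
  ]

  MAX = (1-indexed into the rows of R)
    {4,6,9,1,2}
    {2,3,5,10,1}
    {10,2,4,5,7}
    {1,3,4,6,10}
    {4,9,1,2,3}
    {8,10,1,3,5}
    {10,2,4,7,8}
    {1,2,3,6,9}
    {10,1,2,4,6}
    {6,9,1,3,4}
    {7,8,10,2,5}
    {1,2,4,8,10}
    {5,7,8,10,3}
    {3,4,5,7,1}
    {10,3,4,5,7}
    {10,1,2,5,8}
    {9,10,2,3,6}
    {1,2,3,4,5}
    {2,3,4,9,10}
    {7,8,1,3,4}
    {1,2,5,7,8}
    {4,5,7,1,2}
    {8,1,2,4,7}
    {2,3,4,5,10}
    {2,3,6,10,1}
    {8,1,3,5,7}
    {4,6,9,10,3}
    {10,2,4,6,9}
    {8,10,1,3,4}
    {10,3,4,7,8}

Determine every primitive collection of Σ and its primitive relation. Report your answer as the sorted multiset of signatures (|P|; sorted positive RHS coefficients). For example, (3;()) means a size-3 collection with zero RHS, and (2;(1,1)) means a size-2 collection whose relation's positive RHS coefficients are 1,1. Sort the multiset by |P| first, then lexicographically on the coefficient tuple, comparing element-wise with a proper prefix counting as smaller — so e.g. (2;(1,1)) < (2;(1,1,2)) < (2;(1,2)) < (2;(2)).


Minimal non-faces — 14 found among 10 rays, 30 max cones:

  {5,6}:  v_{5} + v_{6} = v_{2} + v_{3}  so sig = (2;(1,1))
  {7,9}:  v_{7} + v_{9} = v_{4} + v_{6}  so sig = (2;(1,1))
  {6,7}:  v_{6} + v_{7} = v_{1} + v_{4} + v_{10}  so sig = (2;(1,1,1))
  {8,9}:  v_{8} + v_{9} = v_{1} + v_{4} + v_{6} + v_{10}  so sig = (2;(1,1,1,1))
  {5,9}:  v_{5} + v_{9} = 2·v_{2} + 2·v_{3} + v_{4}  so sig = (2;(1,2,2))
  {6,8}:  v_{6} + v_{8} = 2·v_{1} + v_{4} + 2·v_{10}  so sig = (2;(1,2,2))
  {2,3,7}:  v_{2} + v_{3} + v_{7} = 0  so sig = (3;())
  {1,7,10}:  v_{1} + v_{7} + v_{10} = v_{8}  so sig = (3;(1))
  {4,5,8}:  v_{4} + v_{5} + v_{8} = v_{7}  so sig = (3;(1))
  {2,3,8}:  v_{2} + v_{3} + v_{8} = v_{1} + v_{10}  so sig = (3;(1,1))
  {1,9,10}:  v_{1} + v_{9} + v_{10} = 2·v_{6}  so sig = (3;(2))
  {1,4,5,10}:  v_{1} + v_{4} + v_{5} + v_{10} = 0  so sig = (4;())
  {2,3,4,6}:  v_{2} + v_{3} + v_{4} + v_{6} = v_{9}  so sig = (4;(1))
  {1,2,3,4,10}:  v_{1} + v_{2} + v_{3} + v_{4} + v_{10} = v_{6}  so sig = (5;(1))

so the primitive-relation signature multiset is
    (2;(1,1))
    (2;(1,1))
    (2;(1,1,1))
    (2;(1,1,1,1))
    (2;(1,2,2))
    (2;(1,2,2))
    (3;())
    (3;(1))
    (3;(1))
    (3;(1,1))
    (3;(2))
    (4;())
    (4;(1))
    (5;(1))


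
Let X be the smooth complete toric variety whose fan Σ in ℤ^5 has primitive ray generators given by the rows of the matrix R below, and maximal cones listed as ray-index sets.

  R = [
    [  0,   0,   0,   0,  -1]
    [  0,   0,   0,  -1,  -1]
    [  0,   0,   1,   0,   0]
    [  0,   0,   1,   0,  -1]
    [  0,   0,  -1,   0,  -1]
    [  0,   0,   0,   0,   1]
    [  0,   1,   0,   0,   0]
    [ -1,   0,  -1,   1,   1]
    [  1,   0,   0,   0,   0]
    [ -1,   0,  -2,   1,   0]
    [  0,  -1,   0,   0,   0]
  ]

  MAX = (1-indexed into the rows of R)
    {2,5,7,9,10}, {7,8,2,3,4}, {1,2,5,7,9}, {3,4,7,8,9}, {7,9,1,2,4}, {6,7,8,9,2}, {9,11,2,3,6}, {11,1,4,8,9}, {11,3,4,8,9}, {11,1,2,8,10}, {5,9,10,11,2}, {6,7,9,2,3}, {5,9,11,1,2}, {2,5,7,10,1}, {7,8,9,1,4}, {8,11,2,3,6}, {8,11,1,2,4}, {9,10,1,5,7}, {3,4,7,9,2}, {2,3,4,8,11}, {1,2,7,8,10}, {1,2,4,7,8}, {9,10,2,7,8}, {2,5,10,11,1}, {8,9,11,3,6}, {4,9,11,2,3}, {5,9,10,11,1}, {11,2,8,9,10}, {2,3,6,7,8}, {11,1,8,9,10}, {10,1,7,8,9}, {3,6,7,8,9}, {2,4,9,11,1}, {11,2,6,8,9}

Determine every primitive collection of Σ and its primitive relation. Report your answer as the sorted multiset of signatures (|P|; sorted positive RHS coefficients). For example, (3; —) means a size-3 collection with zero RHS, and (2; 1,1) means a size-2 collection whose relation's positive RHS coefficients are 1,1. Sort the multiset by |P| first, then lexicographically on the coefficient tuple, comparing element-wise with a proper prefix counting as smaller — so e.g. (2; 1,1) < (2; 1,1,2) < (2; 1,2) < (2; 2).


The 15 primitive collections of Σ (r=11, n=5):

  P = {1,6}:  v_{1} + v_{6} = 0 — sig = (2; —)
  P = {7,11}:  v_{7} + v_{11} = 0 — sig = (2; —)
  P = {1,3}:  v_{1} + v_{3} = v_{4} — sig = (2; 1)
  P = {3,5}:  v_{3} + v_{5} = v_{1} — sig = (2; 1)
  P = {4,6}:  v_{4} + v_{6} = v_{3} — sig = (2; 1)
  P = {5,8}:  v_{5} + v_{8} = v_{10} — sig = (2; 1)
  P = {3,10}:  v_{3} + v_{10} = v_{1} + v_{8} — sig = (2; 1,1)
  P = {5,6}:  v_{5} + v_{6} = v_{2} + v_{8} + v_{9} — sig = (2; 1,1,1)
  P = {6,10}:  v_{6} + v_{10} = v_{2} + 2·v_{8} + v_{9} — sig = (2; 1,1,2)
  P = {4,10}:  v_{4} + v_{10} = 2·v_{1} + v_{8} — sig = (2; 1,2)
  P = {4,5}:  v_{4} + v_{5} = 2·v_{1} — sig = (2; 2)
  P = {2,3,8,9}:  v_{2} + v_{3} + v_{8} + v_{9} = 0 — sig = (4; —)
  P = {1,2,8,9}:  v_{1} + v_{2} + v_{8} + v_{9} = v_{5} — sig = (4; 1)
  P = {2,4,8,9}:  v_{2} + v_{4} + v_{8} + v_{9} = v_{1} — sig = (4; 1)
  P = {1,2,9,10}:  v_{1} + v_{2} + v_{9} + v_{10} = 2·v_{5} — sig = (4; 2)

Signatures (|P|; sorted positive RHS coefficients), sorted:
    |P|=2: 11 collections, coeffs (), (), (1), (1), (1), (1), (1,1), (1,1,1), (1,1,2), (1,2), (2)
    |P|=4: 4 collections, coeffs (), (1), (1), (2)


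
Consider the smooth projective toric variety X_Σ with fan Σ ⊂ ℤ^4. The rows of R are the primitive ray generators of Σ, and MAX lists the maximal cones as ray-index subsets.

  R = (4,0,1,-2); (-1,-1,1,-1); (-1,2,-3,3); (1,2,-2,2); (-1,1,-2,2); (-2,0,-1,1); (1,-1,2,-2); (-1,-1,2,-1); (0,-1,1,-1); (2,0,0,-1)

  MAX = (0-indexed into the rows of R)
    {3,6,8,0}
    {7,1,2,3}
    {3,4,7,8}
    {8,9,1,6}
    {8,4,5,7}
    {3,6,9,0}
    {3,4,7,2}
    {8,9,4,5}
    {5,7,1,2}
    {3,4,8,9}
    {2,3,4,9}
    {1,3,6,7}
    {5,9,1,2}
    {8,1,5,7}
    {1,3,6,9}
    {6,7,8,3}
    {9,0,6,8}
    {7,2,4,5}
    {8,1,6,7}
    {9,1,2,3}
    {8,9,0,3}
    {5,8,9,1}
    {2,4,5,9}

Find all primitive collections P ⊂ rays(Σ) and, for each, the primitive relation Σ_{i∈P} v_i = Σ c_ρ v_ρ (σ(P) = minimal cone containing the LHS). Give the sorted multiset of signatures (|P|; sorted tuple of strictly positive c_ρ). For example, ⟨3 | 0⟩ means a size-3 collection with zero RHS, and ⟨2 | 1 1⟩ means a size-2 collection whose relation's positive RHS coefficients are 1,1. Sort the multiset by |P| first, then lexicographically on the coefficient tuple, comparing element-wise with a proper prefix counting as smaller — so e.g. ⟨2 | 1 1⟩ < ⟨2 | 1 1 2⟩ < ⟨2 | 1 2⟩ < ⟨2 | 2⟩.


Minimal non-faces — 14 found among 10 rays, 23 max cones:

  P={4,6}:  v_{4} + v_{6} = 0 — sig = ⟨2 | 0⟩
  P={0,5}:  v_{0} + v_{5} = v_{9} — sig = ⟨2 | 1⟩
  P={1,4}:  v_{1} + v_{4} = v_{5} — sig = ⟨2 | 1⟩
  P={2,8}:  v_{2} + v_{8} = v_{4} — sig = ⟨2 | 1⟩
  P={3,5}:  v_{3} + v_{5} = v_{2} — sig = ⟨2 | 1⟩
  P={5,6}:  v_{5} + v_{6} = v_{1} — sig = ⟨2 | 1⟩
  P={7,9}:  v_{7} + v_{9} = v_{6} — sig = ⟨2 | 1⟩
  P={0,1}:  v_{0} + v_{1} = v_{6} + v_{9} — sig = ⟨2 | 1 1⟩
  P={0,2}:  v_{0} + v_{2} = v_{3} + v_{9} — sig = ⟨2 | 1 1⟩
  P={2,6}:  v_{2} + v_{6} = v_{1} + v_{3} — sig = ⟨2 | 1 1⟩
  P={0,4}:  v_{0} + v_{4} = v_{3} + v_{8} + v_{9} — sig = ⟨2 | 1 1 1⟩
  P={0,7}:  v_{0} + v_{7} = v_{3} + 2·v_{6} + v_{8} — sig = ⟨2 | 1 1 2⟩
  P={1,3,8}:  v_{1} + v_{3} + v_{8} = 0 — sig = ⟨3 | 0⟩
  P={3,6,8,9}:  v_{3} + v_{6} + v_{8} + v_{9} = v_{0} — sig = ⟨4 | 1⟩

Sorted signature multiset PRS(X):
    ⟨2 | 0⟩
    ⟨2 | 1⟩
    ⟨2 | 1⟩
    ⟨2 | 1⟩
    ⟨2 | 1⟩
    ⟨2 | 1⟩
    ⟨2 | 1⟩
    ⟨2 | 1 1⟩
    ⟨2 | 1 1⟩
    ⟨2 | 1 1⟩
    ⟨2 | 1 1 1⟩
    ⟨2 | 1 1 2⟩
    ⟨3 | 0⟩
    ⟨4 | 1⟩


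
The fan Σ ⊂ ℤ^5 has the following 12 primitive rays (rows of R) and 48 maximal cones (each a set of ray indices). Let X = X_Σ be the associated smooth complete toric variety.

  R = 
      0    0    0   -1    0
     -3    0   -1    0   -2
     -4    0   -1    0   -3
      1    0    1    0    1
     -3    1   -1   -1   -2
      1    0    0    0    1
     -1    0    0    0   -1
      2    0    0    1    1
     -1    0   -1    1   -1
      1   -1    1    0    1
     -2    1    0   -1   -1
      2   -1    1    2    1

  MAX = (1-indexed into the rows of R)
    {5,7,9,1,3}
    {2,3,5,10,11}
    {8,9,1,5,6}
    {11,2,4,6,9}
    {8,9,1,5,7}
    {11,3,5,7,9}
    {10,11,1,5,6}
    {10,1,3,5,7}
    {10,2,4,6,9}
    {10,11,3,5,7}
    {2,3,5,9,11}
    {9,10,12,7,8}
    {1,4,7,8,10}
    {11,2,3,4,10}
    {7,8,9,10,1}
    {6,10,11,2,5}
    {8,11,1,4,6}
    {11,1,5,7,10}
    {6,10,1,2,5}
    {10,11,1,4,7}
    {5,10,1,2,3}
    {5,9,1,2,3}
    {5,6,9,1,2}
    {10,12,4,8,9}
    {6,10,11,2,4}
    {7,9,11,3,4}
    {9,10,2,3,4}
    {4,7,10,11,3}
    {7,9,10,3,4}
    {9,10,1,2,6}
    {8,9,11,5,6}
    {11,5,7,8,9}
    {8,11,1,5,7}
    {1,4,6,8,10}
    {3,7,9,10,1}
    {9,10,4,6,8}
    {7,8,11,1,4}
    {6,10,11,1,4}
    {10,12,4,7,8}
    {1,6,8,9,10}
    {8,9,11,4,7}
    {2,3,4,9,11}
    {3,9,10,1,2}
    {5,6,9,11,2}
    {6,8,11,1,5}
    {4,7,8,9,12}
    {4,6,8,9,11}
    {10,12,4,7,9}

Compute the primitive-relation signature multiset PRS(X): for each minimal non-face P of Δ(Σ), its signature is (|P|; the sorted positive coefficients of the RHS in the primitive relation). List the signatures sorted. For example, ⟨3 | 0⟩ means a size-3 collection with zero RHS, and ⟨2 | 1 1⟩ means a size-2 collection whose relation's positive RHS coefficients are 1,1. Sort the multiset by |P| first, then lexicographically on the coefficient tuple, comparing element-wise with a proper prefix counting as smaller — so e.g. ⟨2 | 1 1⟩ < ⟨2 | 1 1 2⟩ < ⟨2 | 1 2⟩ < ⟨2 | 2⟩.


Δ(Σ) — 12 vertices, 23 min non-faces:

  • {6,7}:  v_{6} + v_{7} = 0  ⇒ sig = ⟨2 | 0⟩
  • {2,7}:  v_{2} + v_{7} = v_{3}  ⇒ sig = ⟨2 | 1⟩
  • {2,8}:  v_{2} + v_{8} = v_{9}  ⇒ sig = ⟨2 | 1⟩
  • {3,6}:  v_{3} + v_{6} = v_{2}  ⇒ sig = ⟨2 | 1⟩
  • {4,5}:  v_{4} + v_{5} = v_{11}  ⇒ sig = ⟨2 | 1⟩
  • {3,8}:  v_{3} + v_{8} = v_{7} + v_{9}  ⇒ sig = ⟨2 | 1 1⟩
  • {1,12}:  v_{1} + v_{12} = v_{7} + v_{8} + v_{10}  ⇒ sig = ⟨2 | 1 1 1⟩
  • {5,12}:  v_{5} + v_{12} = v_{4} + v_{7} + v_{9}  ⇒ sig = ⟨2 | 1 1 1⟩
  • {6,12}:  v_{6} + v_{12} = v_{4} + v_{8} + v_{9} + v_{10}  ⇒ sig = ⟨2 | 1 1 1 1⟩
  • {2,12}:  v_{2} + v_{12} = v_{4} + v_{7} + 2·v_{9} + v_{10}  ⇒ sig = ⟨2 | 1 1 1 2⟩
  • {11,12}:  v_{11} + v_{12} = 2·v_{4} + v_{7} + v_{9}  ⇒ sig = ⟨2 | 1 1 2⟩
  • {3,12}:  v_{3} + v_{12} = v_{4} + 2·v_{7} + 2·v_{9} + v_{10}  ⇒ sig = ⟨2 | 1 1 2 2⟩
  • {1,4,9}:  v_{1} + v_{4} + v_{9} = 0  ⇒ sig = ⟨3 | 0⟩
  • {5,8,10}:  v_{5} + v_{8} + v_{10} = 0  ⇒ sig = ⟨3 | 0⟩
  • {1,9,11}:  v_{1} + v_{9} + v_{11} = v_{5}  ⇒ sig = ⟨3 | 1⟩
  • {5,9,10}:  v_{5} + v_{9} + v_{10} = v_{2}  ⇒ sig = ⟨3 | 1⟩
  • {8,10,11}:  v_{8} + v_{10} + v_{11} = v_{4}  ⇒ sig = ⟨3 | 1⟩
  • {1,2,4}:  v_{1} + v_{2} + v_{4} = v_{5} + v_{10}  ⇒ sig = ⟨3 | 1 1⟩
  • {9,10,11}:  v_{9} + v_{10} + v_{11} = v_{2} + v_{4}  ⇒ sig = ⟨3 | 1 1⟩
  • {1,3,4}:  v_{1} + v_{3} + v_{4} = v_{5} + v_{7} + v_{10}  ⇒ sig = ⟨3 | 1 1 1⟩
  • {1,3,11}:  v_{1} + v_{3} + v_{11} = 2·v_{5} + v_{7} + v_{10}  ⇒ sig = ⟨3 | 1 1 2⟩
  • {1,2,11}:  v_{1} + v_{2} + v_{11} = 2·v_{5} + v_{10}  ⇒ sig = ⟨3 | 1 2⟩
  • {4,7,8,9,10}:  v_{4} + v_{7} + v_{8} + v_{9} + v_{10} = v_{12}  ⇒ sig = ⟨5 | 1⟩

so the primitive-relation signature multiset is
    ⟨2 | 0⟩
    ⟨2 | 1⟩
    ⟨2 | 1⟩
    ⟨2 | 1⟩
    ⟨2 | 1⟩
    ⟨2 | 1 1⟩
    ⟨2 | 1 1 1⟩
    ⟨2 | 1 1 1⟩
    ⟨2 | 1 1 1 1⟩
    ⟨2 | 1 1 1 2⟩
    ⟨2 | 1 1 2⟩
    ⟨2 | 1 1 2 2⟩
    ⟨3 | 0⟩
    ⟨3 | 0⟩
    ⟨3 | 1⟩
    ⟨3 | 1⟩
    ⟨3 | 1⟩
    ⟨3 | 1 1⟩
    ⟨3 | 1 1⟩
    ⟨3 | 1 1 1⟩
    ⟨3 | 1 1 2⟩
    ⟨3 | 1 2⟩
    ⟨5 | 1⟩


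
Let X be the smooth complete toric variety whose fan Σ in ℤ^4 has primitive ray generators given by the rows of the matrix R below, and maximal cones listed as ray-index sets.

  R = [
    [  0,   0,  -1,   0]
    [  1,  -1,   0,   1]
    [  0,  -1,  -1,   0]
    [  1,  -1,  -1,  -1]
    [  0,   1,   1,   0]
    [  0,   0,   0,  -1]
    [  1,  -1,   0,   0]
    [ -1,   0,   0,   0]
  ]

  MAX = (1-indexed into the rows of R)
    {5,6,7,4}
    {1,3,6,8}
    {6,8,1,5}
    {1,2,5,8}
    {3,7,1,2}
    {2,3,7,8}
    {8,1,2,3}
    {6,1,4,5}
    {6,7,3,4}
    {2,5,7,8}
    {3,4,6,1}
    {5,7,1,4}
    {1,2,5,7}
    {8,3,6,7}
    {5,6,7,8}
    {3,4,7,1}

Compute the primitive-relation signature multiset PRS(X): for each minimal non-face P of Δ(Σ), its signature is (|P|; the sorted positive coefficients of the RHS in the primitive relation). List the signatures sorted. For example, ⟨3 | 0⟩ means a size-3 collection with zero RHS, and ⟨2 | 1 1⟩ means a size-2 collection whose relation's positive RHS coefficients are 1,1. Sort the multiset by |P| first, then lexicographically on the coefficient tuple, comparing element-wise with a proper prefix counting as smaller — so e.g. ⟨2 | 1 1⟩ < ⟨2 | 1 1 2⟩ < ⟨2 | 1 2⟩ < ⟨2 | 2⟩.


|primitive collections| = 6. Relations:

  • {3,5}:  v_{3} + v_{5} = 0 — sig = ⟨2 | 0⟩
  • {2,6}:  v_{2} + v_{6} = v_{7} — sig = ⟨2 | 1⟩
  • {4,8}:  v_{4} + v_{8} = v_{3} + v_{6} — sig = ⟨2 | 1 1⟩
  • {2,4}:  v_{2} + v_{4} = v_{1} + 2·v_{7} — sig = ⟨2 | 1 2⟩
  • {1,6,7}:  v_{1} + v_{6} + v_{7} = v_{4} — sig = ⟨3 | 1⟩
  • {1,7,8}:  v_{1} + v_{7} + v_{8} = v_{3} — sig = ⟨3 | 1⟩

so the primitive-relation signature multiset is
    |P|=2: 4 collections, coeffs (), (1), (1,1), (1,2)
    |P|=3: 2 collections, coeffs (1), (1)


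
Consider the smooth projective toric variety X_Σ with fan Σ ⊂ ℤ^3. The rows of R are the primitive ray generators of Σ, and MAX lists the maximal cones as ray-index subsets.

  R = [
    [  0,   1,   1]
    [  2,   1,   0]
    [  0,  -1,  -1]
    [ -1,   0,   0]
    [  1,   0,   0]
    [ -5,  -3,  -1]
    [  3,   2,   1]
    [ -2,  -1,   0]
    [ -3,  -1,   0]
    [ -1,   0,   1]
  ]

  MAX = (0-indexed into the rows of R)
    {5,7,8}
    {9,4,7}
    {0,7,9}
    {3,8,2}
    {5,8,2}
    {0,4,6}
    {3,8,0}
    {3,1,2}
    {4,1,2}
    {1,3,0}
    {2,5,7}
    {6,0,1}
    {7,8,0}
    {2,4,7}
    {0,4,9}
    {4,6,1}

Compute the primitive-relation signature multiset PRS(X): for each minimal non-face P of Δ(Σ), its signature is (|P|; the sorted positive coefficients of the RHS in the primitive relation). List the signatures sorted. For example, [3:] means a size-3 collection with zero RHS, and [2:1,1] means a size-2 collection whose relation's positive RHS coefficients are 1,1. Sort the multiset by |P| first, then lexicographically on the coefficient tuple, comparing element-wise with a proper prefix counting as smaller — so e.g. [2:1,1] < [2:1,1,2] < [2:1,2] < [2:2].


Minimal non-faces — 24 found among 10 rays, 16 max cones:

  P = {0,2}:  v_{0} + v_{2} = 0 — sig = [2:]
  P = {1,7}:  v_{1} + v_{7} = 0 — sig = [2:]
  P = {3,4}:  v_{3} + v_{4} = 0 — sig = [2:]
  P = {1,8}:  v_{1} + v_{8} = v_{3} — sig = [2:1]
  P = {3,7}:  v_{3} + v_{7} = v_{8} — sig = [2:1]
  P = {4,8}:  v_{4} + v_{8} = v_{7} — sig = [2:1]
  P = {5,6}:  v_{5} + v_{6} = v_{7} — sig = [2:1]
  P = {6,8}:  v_{6} + v_{8} = v_{0} — sig = [2:1]
  P = {0,5}:  v_{0} + v_{5} = v_{7} + v_{8} — sig = [2:1,1]
  P = {1,5}:  v_{1} + v_{5} = v_{2} + v_{8} — sig = [2:1,1]
  P = {1,9}:  v_{1} + v_{9} = v_{0} + v_{4} — sig = [2:1,1]
  P = {2,6}:  v_{2} + v_{6} = v_{1} + v_{4} — sig = [2:1,1]
  P = {2,9}:  v_{2} + v_{9} = v_{4} + v_{7} — sig = [2:1,1]
  P = {3,6}:  v_{3} + v_{6} = v_{0} + v_{1} — sig = [2:1,1]
  P = {3,9}:  v_{3} + v_{9} = v_{0} + v_{7} — sig = [2:1,1]
  P = {6,7}:  v_{6} + v_{7} = v_{0} + v_{4} — sig = [2:1,1]
  P = {3,5}:  v_{3} + v_{5} = v_{2} + 2·v_{8} — sig = [2:1,2]
  P = {4,5}:  v_{4} + v_{5} = v_{2} + 2·v_{7} — sig = [2:1,2]
  P = {8,9}:  v_{8} + v_{9} = v_{0} + 2·v_{7} — sig = [2:1,2]
  P = {6,9}:  v_{6} + v_{9} = 2·v_{0} + 2·v_{4} — sig = [2:2,2]
  P = {5,9}:  v_{5} + v_{9} = 3·v_{7} — sig = [2:3]
  P = {0,1,4}:  v_{0} + v_{1} + v_{4} = v_{6} — sig = [3:1]
  P = {0,4,7}:  v_{0} + v_{4} + v_{7} = v_{9} — sig = [3:1]
  P = {2,7,8}:  v_{2} + v_{7} + v_{8} = v_{5} — sig = [3:1]

Sorted signature multiset PRS(X):
{ [2:] ×3,  [2:1] ×5,  [2:1,1] ×8,  [2:1,2] ×3,  [2:2,2],  [2:3],  [3:1] ×3 }


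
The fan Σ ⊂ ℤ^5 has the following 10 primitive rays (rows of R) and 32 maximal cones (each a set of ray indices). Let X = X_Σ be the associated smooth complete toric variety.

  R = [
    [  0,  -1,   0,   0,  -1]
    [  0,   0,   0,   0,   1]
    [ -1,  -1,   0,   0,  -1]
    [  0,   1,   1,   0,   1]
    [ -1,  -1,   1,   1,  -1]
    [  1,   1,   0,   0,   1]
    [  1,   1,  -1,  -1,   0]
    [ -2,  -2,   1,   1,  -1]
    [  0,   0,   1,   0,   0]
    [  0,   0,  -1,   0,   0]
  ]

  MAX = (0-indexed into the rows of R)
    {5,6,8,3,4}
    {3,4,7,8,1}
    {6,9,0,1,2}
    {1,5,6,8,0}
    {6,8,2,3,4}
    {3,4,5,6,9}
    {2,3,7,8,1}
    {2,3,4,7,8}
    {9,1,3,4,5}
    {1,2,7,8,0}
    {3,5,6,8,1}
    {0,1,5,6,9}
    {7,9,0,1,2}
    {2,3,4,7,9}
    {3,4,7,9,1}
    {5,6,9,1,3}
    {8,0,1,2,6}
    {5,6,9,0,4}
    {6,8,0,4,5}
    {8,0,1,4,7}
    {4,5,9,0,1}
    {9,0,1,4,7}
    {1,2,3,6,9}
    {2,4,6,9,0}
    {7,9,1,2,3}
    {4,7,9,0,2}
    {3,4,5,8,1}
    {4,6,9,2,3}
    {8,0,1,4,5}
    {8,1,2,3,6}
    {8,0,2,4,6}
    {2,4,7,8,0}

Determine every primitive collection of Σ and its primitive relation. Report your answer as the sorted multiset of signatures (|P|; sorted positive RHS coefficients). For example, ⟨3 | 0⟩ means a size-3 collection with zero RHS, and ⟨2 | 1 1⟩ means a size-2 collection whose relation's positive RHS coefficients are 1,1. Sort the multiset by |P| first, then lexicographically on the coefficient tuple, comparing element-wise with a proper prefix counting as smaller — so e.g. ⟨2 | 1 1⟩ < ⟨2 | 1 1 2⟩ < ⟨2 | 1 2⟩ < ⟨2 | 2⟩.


|primitive collections| = 7. Relations:

  {2,5}:  v_{2} + v_{5} = 0  so sig = ⟨2 | 0⟩
  {8,9}:  v_{8} + v_{9} = 0  so sig = ⟨2 | 0⟩
  {0,3}:  v_{0} + v_{3} = v_{8}  so sig = ⟨2 | 1⟩
  {6,7}:  v_{6} + v_{7} = v_{2}  so sig = ⟨2 | 1⟩
  {5,7}:  v_{5} + v_{7} = v_{1} + v_{4}  so sig = ⟨2 | 1 1⟩
  {1,4,6}:  v_{1} + v_{4} + v_{6} = 0  so sig = ⟨3 | 0⟩
  {1,2,4}:  v_{1} + v_{2} + v_{4} = v_{7}  so sig = ⟨3 | 1⟩

Signatures (|P|; sorted positive RHS coefficients), sorted:
{ ⟨2 | 0⟩ ×2,  ⟨2 | 1⟩ ×2,  ⟨2 | 1 1⟩,  ⟨3 | 0⟩,  ⟨3 | 1⟩ }
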